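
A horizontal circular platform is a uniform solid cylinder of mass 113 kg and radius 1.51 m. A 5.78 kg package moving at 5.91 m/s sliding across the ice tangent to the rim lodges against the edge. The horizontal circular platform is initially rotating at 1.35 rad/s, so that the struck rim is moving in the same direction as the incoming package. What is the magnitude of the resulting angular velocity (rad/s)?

The axle reaction passes through the central axle and exerts no torque about it; angular momentum about the central axle is conserved through the impact.
I_p = ½(113)(1.51)² = 128.8 kg·m². Taking the sense of the package's angular momentum as positive, L_{package} = m v R = (5.78)(5.91)(1.51) = 51.58 kg·m²/s.
L_i = +I_p ω_p + m v R = +(128.8)(1.35) + 51.58 = 225.5 kg·m²/s.
After sticking, I_f = I_p + m R² = 128.8 + (5.78)(1.51)² = 142.0 kg·m².
ω_f = L_i / I_f = 225.5 / 142.0 = 1.588 rad/s.

|ω_f| ≈ 1.59 rad/s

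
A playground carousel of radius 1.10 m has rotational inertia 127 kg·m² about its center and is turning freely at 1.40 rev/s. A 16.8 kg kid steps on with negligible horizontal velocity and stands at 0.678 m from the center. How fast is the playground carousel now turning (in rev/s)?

The added mass arrives with no angular momentum about the center, and any external torque about the center is negligible, so the system's angular momentum is conserved.
Added inertia Σmr² = (16.8)(0.678)² = 7.723 kg·m²; I_f = 127.0 + 7.723 = 134.7 kg·m².
ω_f = I_p ω_i / I_f = (127.0)(1.40) / 134.7 = 1.320 rev/s.

ω_f ≈ 1.32 rev/s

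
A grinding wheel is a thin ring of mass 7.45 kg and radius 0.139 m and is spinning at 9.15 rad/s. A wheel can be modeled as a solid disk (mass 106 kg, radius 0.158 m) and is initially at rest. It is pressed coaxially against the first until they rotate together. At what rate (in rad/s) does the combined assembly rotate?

|ω_f| ≈ 0.898 rad/s

The coupling torques are internal; angular momentum about the shared axis is conserved.
Moments of inertia: I_A = (7.45)(0.139)² = 0.1439 kg·m²; I_B = ½(106)(0.158)² = 1.323 kg·m².
Taking A's sense as positive: L = (0.1439)(9.15) = 1.317 kg·m²·rad/s.
Combined I = 0.1439 + 1.323 = 1.467 kg·m².
ω_f = L / I = 1.317 / 1.467 = 0.8978 rad/s.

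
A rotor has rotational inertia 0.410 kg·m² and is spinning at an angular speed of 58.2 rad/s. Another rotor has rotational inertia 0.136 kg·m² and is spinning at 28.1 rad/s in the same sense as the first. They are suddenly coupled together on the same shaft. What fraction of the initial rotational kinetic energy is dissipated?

fraction ≈ 0.0618

No external torque acts about the common axis, so total angular momentum is conserved.
Taking A's sense as positive: L = (0.4100)(58.2) + (0.1360)(28.1) = 27.68 kg·m²·rad/s.
Combined I = 0.4100 + 0.1360 = 0.5460 kg·m².
ω_f = L / I = 27.68 / 0.5460 = 50.70 rad/s.
KE_i = ½ΣIω² = 748.1 J; KE_f = ½(0.5460)(50.70)² = 701.8 J.
Fraction dissipated = (KE_i − KE_f)/KE_i = 0.06184.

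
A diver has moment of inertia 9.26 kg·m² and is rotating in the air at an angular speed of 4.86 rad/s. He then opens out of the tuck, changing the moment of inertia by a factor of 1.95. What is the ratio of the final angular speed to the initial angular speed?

ω₂/ω₁ ≈ 0.513

Angular momentum about the spin axis is conserved since the torque about it is zero.
I₂ = 1.95 × 9.26 = 18.06 kg·m².
ω₂/ω₁ = I₁/I₂ = 9.260 / 18.06 = 0.5128.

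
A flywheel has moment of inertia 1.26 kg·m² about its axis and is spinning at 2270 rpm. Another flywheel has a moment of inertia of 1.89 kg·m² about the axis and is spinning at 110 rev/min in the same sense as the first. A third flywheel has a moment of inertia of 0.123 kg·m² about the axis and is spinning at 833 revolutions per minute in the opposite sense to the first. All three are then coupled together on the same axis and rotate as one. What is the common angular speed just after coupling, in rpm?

|ω_f| ≈ 906 rpm

The coupling torques are internal; angular momentum about the shared axis is conserved.
Taking A's sense as positive: L = (1.260)(2270) + (1.890)(110) − (0.1230)(833) = 2966 kg·m²·rpm.
Combined I = 1.260 + 1.890 + 0.1230 = 3.273 kg·m².
ω_f = L / I = 2966 / 3.273 = 906.1 rpm.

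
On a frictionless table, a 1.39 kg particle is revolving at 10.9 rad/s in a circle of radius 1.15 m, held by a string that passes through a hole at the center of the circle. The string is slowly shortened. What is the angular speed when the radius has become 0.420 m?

ω₂ ≈ 81.7 rad/s

No torque about the axis ⇒ m r₁² ω₁ = m r₂² ω₂.
ω₂ = ω₁ (r₁/r₂)² = (10.9)(1.15/0.420)² = 81.72 rad/s.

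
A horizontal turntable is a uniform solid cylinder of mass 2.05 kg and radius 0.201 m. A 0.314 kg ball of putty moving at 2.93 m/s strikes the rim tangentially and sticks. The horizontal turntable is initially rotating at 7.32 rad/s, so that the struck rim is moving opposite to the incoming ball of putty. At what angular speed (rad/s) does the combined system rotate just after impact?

The axle reaction passes through the axle and exerts no torque about it; angular momentum about the axle is conserved through the impact.
I_p = ½(2.05)(0.201)² = 0.04141 kg·m². Taking the sense of the ball of putty's angular momentum as positive, L_{ball} = m v R = (0.314)(2.93)(0.201) = 0.1849 kg·m²/s.
L_i = −I_p ω_p + m v R = −(0.04141)(7.32) + 0.1849 = -0.1182 kg·m²/s.
After sticking, I_f = I_p + m R² = 0.04141 + (0.314)(0.201)² = 0.05410 kg·m².
ω_f = L_i / I_f = -0.1182 / 0.05410 = -2.185 rad/s.

|ω_f| ≈ 2.19 rad/s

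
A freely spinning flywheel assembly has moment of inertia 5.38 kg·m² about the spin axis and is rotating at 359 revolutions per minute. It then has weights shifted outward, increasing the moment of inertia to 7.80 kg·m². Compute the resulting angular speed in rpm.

With no external torque about the axis, L is conserved: I₁ω₁ = I₂ω₂.
ω₂ = I₁ω₁ / I₂ = (5.380)(359 rpm) / (7.800) = 247.6 rpm.

ω₂ ≈ 248 rpm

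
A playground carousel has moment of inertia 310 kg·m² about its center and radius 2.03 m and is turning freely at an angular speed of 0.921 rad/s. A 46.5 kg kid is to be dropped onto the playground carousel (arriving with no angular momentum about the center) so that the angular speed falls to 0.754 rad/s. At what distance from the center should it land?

The added mass arrives with no angular momentum about the center, and any external torque about the center is negligible, so the system's angular momentum is conserved.
I_p ω_i = (I_p + m r²) ω_f ⇒ m r² = I_p(ω_i/ω_f − 1) = 310.0(0.921/0.754 − 1) = 68.66 kg·m².
r = √(68.66/46.5) = 1.215 m.

r ≈ 1.22 m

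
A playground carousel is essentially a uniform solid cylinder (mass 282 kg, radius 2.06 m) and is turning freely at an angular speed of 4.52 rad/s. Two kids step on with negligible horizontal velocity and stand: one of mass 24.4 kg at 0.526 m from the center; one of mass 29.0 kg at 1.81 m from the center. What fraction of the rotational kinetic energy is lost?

No external torque acts about the center; L_before = L_after.
I_p = ½(282)(2.06)² = 598.3 kg·m².
Added inertia Σmr² = (24.4)(0.526)² + (29.0)(1.81)² = 101.8 kg·m²; I_f = 598.3 + 101.8 = 700.1 kg·m².
ω_f = I_p ω_i / I_f = (598.3)(4.52) / 700.1 = 3.863 rad/s.
KE_i = ½(598.3)(4.520 rad/s)² = 6112 J; KE_f = ½(700.1)(3.863)² = 5224 J.
Fraction lost = 0.1453.

fraction ≈ 0.145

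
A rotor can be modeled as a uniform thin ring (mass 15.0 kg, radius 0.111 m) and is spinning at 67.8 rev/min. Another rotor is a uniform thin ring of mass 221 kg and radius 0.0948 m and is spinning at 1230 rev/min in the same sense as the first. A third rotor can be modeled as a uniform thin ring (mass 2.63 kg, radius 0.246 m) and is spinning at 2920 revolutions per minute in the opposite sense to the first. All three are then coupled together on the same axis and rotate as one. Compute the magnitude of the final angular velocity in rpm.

The coupling torques are internal; angular momentum about the shared axis is conserved.
Moments of inertia: I_A = (15.0)(0.111)² = 0.1848 kg·m²; I_B = (221)(0.0948)² = 1.986 kg·m²; I_C = (2.63)(0.246)² = 0.1592 kg·m².
Taking A's sense as positive: L = (0.1848)(67.8) + (1.986)(1230) − (0.1592)(2920) = 1991 kg·m²·rpm.
Combined I = 0.1848 + 1.986 + 0.1592 = 2.330 kg·m².
ω_f = L / I = 1991 / 2.330 = 854.4 rpm.

|ω_f| ≈ 854 rpm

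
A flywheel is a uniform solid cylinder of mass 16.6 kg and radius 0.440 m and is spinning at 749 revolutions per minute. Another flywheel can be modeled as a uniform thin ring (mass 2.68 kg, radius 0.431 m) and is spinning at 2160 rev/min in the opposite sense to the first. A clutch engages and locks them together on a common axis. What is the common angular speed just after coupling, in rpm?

The coupling torques are internal; angular momentum about the shared axis is conserved.
Moments of inertia: I_A = ½(16.6)(0.440)² = 1.607 kg·m²; I_B = (2.68)(0.431)² = 0.4978 kg·m².
Taking A's sense as positive: L = (1.607)(749) − (0.4978)(2160) = 128.2 kg·m²·rpm.
Combined I = 1.607 + 0.4978 = 2.105 kg·m².
ω_f = L / I = 128.2 / 2.105 = 60.92 rpm.

|ω_f| ≈ 60.9 rpm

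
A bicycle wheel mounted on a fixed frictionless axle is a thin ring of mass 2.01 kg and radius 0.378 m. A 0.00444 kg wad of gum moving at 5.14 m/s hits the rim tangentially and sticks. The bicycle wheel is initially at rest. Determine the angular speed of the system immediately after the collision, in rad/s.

|ω_f| ≈ 0.0300 rad/s

About the axle the impulsive forces during the collision are internal, so angular momentum about that axis is conserved.
I_p = (2.01)(0.378)² = 0.2872 kg·m². Taking the sense of the wad of gum's angular momentum as positive, L_{wad} = m v R = (0.00444)(5.14)(0.378) = 0.008627 kg·m²/s.
L_i = 0 + 0.008627 = 0.008627 kg·m²/s.
After sticking, I_f = I_p + m R² = 0.2872 + (0.00444)(0.378)² = 0.2878 kg·m².
ω_f = L_i / I_f = 0.008627 / 0.2878 = 0.02997 rad/s.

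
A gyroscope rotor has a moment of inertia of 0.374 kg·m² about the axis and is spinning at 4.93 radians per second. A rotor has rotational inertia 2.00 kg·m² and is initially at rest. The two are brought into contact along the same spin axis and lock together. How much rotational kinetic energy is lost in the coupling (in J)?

ΔKE lost ≈ 3.83 J

No external torque acts about the common axis, so total angular momentum is conserved.
Taking A's sense as positive: L = (0.3740)(4.93) = 1.844 kg·m²·rad/s.
Combined I = 0.3740 + 2.000 = 2.374 kg·m².
ω_f = L / I = 1.844 / 2.374 = 0.7767 rad/s.
KE_i = ½ΣIω² = 4.545 J; KE_f = ½(2.374)(0.7767)² = 0.7160 J.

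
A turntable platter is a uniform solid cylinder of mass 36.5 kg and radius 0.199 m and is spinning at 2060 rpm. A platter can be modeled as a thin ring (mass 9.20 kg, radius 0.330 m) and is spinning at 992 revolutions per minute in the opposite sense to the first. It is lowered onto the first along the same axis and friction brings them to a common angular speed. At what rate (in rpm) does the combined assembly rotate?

The coupling torques are internal; angular momentum about the shared axis is conserved.
Moments of inertia: I_A = ½(36.5)(0.199)² = 0.7227 kg·m²; I_B = (9.20)(0.330)² = 1.002 kg·m².
Taking A's sense as positive: L = (0.7227)(2060) − (1.002)(992) = 494.9 kg·m²·rpm.
Combined I = 0.7227 + 1.002 = 1.725 kg·m².
ω_f = L / I = 494.9 / 1.725 = 287.0 rpm.

|ω_f| ≈ 287 rpm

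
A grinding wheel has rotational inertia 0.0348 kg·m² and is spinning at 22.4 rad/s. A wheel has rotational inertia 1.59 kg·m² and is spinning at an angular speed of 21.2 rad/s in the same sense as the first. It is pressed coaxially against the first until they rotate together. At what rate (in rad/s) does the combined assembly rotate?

The coupling torques are internal; angular momentum about the shared axis is conserved.
Taking A's sense as positive: L = (0.03480)(22.4) + (1.590)(21.2) = 34.49 kg·m²·rad/s.
Combined I = 0.03480 + 1.590 = 1.625 kg·m².
ω_f = L / I = 34.49 / 1.625 = 21.23 rad/s.

|ω_f| ≈ 21.2 rad/s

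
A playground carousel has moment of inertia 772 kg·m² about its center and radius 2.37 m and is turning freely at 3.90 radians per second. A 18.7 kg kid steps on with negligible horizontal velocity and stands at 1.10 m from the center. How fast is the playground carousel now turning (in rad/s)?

The added mass arrives with no angular momentum about the center, and any external torque about the center is negligible, so the system's angular momentum is conserved.
Added inertia Σmr² = (18.7)(1.10)² = 22.63 kg·m²; I_f = 772.0 + 22.63 = 794.6 kg·m².
ω_f = I_p ω_i / I_f = (772.0)(3.90) / 794.6 = 3.789 rad/s.

ω_f ≈ 3.79 rad/s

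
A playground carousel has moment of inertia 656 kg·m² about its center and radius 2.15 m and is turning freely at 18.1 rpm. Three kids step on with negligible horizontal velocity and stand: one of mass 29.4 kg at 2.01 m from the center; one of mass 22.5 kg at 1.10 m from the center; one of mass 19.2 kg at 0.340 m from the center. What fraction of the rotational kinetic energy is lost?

The added mass arrives with no angular momentum about the center, and any external torque about the center is negligible, so the system's angular momentum is conserved.
Added inertia Σmr² = (29.4)(2.01)² + (22.5)(1.10)² + (19.2)(0.340)² = 148.2 kg·m²; I_f = 656.0 + 148.2 = 804.2 kg·m².
ω_f = I_p ω_i / I_f = (656.0)(18.1) / 804.2 = 14.76 rpm.
KE_i = ½(656.0)(1.895 rad/s)² = 1178 J; KE_f = ½(804.2)(1.546)² = 961.2 J.
Fraction lost = 0.1843.

fraction ≈ 0.184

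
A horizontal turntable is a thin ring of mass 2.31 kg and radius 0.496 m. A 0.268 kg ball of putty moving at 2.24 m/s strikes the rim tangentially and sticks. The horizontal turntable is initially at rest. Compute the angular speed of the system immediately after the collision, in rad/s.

|ω_f| ≈ 0.469 rad/s

The axle reaction passes through the axle and exerts no torque about it; angular momentum about the axle is conserved through the impact.
I_p = (2.31)(0.496)² = 0.5683 kg·m². Taking the sense of the ball of putty's angular momentum as positive, L_{ball} = m v R = (0.268)(2.24)(0.496) = 0.2978 kg·m²/s.
L_i = 0 + 0.2978 = 0.2978 kg·m²/s.
After sticking, I_f = I_p + m R² = 0.5683 + (0.268)(0.496)² = 0.6342 kg·m².
ω_f = L_i / I_f = 0.2978 / 0.6342 = 0.4695 rad/s.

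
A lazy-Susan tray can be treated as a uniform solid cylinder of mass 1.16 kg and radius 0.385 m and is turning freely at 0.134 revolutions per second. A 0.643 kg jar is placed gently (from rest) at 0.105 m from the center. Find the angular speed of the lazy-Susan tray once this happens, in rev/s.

The added mass arrives with no angular momentum about the center, and any external torque about the center is negligible, so the system's angular momentum is conserved.
I_p = ½(1.16)(0.385)² = 0.08597 kg·m².
Added inertia Σmr² = (0.643)(0.105)² = 0.007089 kg·m²; I_f = 0.08597 + 0.007089 = 0.09306 kg·m².
ω_f = I_p ω_i / I_f = (0.08597)(0.134) / 0.09306 = 0.1238 rev/s.

ω_f ≈ 0.124 rev/s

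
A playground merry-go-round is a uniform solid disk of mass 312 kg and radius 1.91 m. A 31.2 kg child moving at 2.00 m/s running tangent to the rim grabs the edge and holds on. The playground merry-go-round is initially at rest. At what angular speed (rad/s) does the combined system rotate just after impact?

|ω_f| ≈ 0.175 rad/s

About the axle the impulsive forces during the collision are internal, so angular momentum about that axis is conserved.
I_p = ½(312)(1.91)² = 569.1 kg·m². Taking the sense of the child's angular momentum as positive, L_{child} = m v R = (31.2)(2.00)(1.91) = 119.2 kg·m²/s.
L_i = 0 + 119.2 = 119.2 kg·m²/s.
After sticking, I_f = I_p + m R² = 569.1 + (31.2)(1.91)² = 682.9 kg·m².
ω_f = L_i / I_f = 119.2 / 682.9 = 0.1745 rad/s.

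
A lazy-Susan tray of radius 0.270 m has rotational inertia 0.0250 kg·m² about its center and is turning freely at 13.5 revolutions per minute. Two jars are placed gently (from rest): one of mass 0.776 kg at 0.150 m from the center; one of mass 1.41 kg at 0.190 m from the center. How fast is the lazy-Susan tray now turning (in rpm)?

The added mass arrives with no angular momentum about the center, and any external torque about the center is negligible, so the system's angular momentum is conserved.
Added inertia Σmr² = (0.776)(0.150)² + (1.41)(0.190)² = 0.06836 kg·m²; I_f = 0.02500 + 0.06836 = 0.09336 kg·m².
ω_f = I_p ω_i / I_f = (0.02500)(13.5) / 0.09336 = 3.615 rpm.

ω_f ≈ 3.61 rpm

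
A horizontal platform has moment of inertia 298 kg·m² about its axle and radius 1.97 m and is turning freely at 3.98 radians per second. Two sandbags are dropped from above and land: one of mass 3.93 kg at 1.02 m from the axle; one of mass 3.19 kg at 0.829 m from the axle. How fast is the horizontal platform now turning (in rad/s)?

No external torque acts about the axle; L_before = L_after.
Added inertia Σmr² = (3.93)(1.02)² + (3.19)(0.829)² = 6.281 kg·m²; I_f = 298.0 + 6.281 = 304.3 kg·m².
ω_f = I_p ω_i / I_f = (298.0)(3.98) / 304.3 = 3.898 rad/s.

ω_f ≈ 3.90 rad/s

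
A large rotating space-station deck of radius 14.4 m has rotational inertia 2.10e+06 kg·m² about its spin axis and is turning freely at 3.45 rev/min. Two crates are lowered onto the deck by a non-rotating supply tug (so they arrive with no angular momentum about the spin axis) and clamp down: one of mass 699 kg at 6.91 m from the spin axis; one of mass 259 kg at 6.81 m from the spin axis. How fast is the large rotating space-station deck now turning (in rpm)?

No external torque acts about the spin axis; L_before = L_after.
Added inertia Σmr² = (699)(6.91)² + (259)(6.81)² = 45390 kg·m²; I_f = 2.100e+06 + 45390 = 2.145e+06 kg·m².
ω_f = I_p ω_i / I_f = (2.100e+06)(3.45) / 2.145e+06 = 3.377 rpm.

ω_f ≈ 3.38 rpm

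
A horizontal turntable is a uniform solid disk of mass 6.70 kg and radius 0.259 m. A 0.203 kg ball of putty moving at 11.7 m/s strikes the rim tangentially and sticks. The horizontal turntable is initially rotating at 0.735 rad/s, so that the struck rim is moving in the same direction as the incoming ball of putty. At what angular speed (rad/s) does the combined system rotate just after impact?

About the axle the impulsive forces during the collision are internal, so angular momentum about that axis is conserved.
I_p = ½(6.70)(0.259)² = 0.2247 kg·m². Taking the sense of the ball of putty's angular momentum as positive, L_{ball} = m v R = (0.203)(11.7)(0.259) = 0.6152 kg·m²/s.
L_i = +I_p ω_p + m v R = +(0.2247)(0.735) + 0.6152 = 0.7803 kg·m²/s.
After sticking, I_f = I_p + m R² = 0.2247 + (0.203)(0.259)² = 0.2383 kg·m².
ω_f = L_i / I_f = 0.7803 / 0.2383 = 3.274 rad/s.

|ω_f| ≈ 3.27 rad/s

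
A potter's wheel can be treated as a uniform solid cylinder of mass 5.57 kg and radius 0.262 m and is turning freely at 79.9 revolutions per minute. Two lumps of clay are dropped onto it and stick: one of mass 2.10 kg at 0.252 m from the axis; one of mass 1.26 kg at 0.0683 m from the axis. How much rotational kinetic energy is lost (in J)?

energy lost ≈ 2.82 J

The added mass arrives with no angular momentum about the axis, and any external torque about the axis is negligible, so the system's angular momentum is conserved.
I_p = ½(5.57)(0.262)² = 0.1912 kg·m².
Added inertia Σmr² = (2.10)(0.252)² + (1.26)(0.0683)² = 0.1392 kg·m²; I_f = 0.1912 + 0.1392 = 0.3304 kg·m².
ω_f = I_p ω_i / I_f = (0.1912)(79.9) / 0.3304 = 46.23 rpm.
KE_i = ½(0.1912)(8.367 rad/s)² = 6.692 J; KE_f = ½(0.3304)(4.841)² = 3.872 J.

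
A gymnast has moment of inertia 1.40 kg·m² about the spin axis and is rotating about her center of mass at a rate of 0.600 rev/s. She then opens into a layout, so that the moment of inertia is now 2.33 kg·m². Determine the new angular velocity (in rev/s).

ω₂ ≈ 0.361 rev/s

With no external torque about the axis, L is conserved: I₁ω₁ = I₂ω₂.
ω₂ = I₁ω₁ / I₂ = (1.400)(0.600 rev/s) / (2.330) = 0.3605 rev/s.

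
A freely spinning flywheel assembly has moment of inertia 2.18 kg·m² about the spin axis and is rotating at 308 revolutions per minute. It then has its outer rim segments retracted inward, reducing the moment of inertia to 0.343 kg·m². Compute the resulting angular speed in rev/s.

ω₂ ≈ 32.6 rev/s

Angular momentum about the spin axis is conserved since the torque about it is zero.
ω₂ = I₁ω₁ / I₂ = (2.180)(308 rpm) / (0.3430) = 1958 rpm = 32.63 rev/s.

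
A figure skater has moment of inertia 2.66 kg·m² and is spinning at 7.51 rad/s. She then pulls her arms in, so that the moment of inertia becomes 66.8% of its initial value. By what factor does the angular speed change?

ω₂/ω₁ ≈ 1.50

No external torque acts about the spin axis, so angular momentum is conserved.
I₂ = 0.668 × 2.66 = 1.777 kg·m².
ω₂/ω₁ = I₁/I₂ = 2.660 / 1.777 = 1.497.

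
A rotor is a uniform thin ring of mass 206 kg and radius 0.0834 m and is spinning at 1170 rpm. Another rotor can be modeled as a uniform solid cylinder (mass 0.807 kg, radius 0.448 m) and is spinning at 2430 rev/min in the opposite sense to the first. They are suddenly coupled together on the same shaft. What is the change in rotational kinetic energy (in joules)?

No external torque acts about the common axis, so total angular momentum is conserved.
Moments of inertia: I_A = (206)(0.0834)² = 1.433 kg·m²; I_B = ½(0.807)(0.448)² = 0.08098 kg·m².
Taking A's sense as positive: L = (1.433)(1170) − (0.08098)(2430) = 1480 kg·m²·rpm.
Combined I = 1.433 + 0.08098 = 1.514 kg·m².
ω_f = L / I = 1480 / 1.514 = 977.4 rpm.
KE_i = ½ΣIω² = 13380 J; KE_f = ½(1.514)(102.4)² = 7930 J.

ΔKE ≈ -5450 J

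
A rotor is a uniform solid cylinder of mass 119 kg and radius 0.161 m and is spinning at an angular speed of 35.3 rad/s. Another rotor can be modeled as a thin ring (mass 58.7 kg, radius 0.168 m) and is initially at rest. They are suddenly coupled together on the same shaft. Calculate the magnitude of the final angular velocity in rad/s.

No external torque acts about the common axis, so total angular momentum is conserved.
Moments of inertia: I_A = ½(119)(0.161)² = 1.542 kg·m²; I_B = (58.7)(0.168)² = 1.657 kg·m².
Taking A's sense as positive: L = (1.542)(35.3) = 54.44 kg·m²·rad/s.
Combined I = 1.542 + 1.657 = 3.199 kg·m².
ω_f = L / I = 54.44 / 3.199 = 17.02 rad/s.

|ω_f| ≈ 17.0 rad/s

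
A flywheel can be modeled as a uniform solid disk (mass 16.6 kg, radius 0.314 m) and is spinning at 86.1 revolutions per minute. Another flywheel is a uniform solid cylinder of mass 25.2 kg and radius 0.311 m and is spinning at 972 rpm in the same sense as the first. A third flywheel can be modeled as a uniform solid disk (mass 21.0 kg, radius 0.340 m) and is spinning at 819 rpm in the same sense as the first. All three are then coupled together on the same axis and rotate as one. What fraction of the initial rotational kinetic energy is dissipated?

No external torque acts about the common axis, so total angular momentum is conserved.
Moments of inertia: I_A = ½(16.6)(0.314)² = 0.8183 kg·m²; I_B = ½(25.2)(0.311)² = 1.219 kg·m²; I_C = ½(21.0)(0.340)² = 1.214 kg·m².
Taking A's sense as positive: L = (0.8183)(86.1) + (1.219)(972) + (1.214)(819) = 2249 kg·m²·rpm.
Combined I = 0.8183 + 1.219 + 1.214 = 3.251 kg·m².
ω_f = L / I = 2249 / 3.251 = 691.9 rpm.
KE_i = ½ΣIω² = 10810 J; KE_f = ½(3.251)(72.45)² = 8532 J.
Fraction dissipated = (KE_i − KE_f)/KE_i = 0.2108.

fraction ≈ 0.211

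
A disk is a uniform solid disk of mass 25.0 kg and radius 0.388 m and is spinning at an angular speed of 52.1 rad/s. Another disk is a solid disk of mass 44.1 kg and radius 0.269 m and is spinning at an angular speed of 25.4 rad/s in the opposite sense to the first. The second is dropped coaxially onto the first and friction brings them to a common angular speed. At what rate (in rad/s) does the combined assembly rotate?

|ω_f| ≈ 16.5 rad/s

The coupling torques are internal; angular momentum about the shared axis is conserved.
Moments of inertia: I_A = ½(25.0)(0.388)² = 1.882 kg·m²; I_B = ½(44.1)(0.269)² = 1.596 kg·m².
Taking A's sense as positive: L = (1.882)(52.1) − (1.596)(25.4) = 57.51 kg·m²·rad/s.
Combined I = 1.882 + 1.596 = 3.477 kg·m².
ω_f = L / I = 57.51 / 3.477 = 16.54 rad/s.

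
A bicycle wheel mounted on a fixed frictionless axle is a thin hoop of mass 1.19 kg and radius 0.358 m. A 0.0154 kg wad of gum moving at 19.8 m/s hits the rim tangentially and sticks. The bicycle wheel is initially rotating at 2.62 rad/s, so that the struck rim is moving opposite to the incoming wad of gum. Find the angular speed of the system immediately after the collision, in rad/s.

About the axle the impulsive forces during the collision are internal, so angular momentum about that axis is conserved.
I_p = (1.19)(0.358)² = 0.1525 kg·m². Taking the sense of the wad of gum's angular momentum as positive, L_{wad} = m v R = (0.0154)(19.8)(0.358) = 0.1092 kg·m²/s.
L_i = −I_p ω_p + m v R = −(0.1525)(2.62) + 0.1092 = -0.2904 kg·m²/s.
After sticking, I_f = I_p + m R² = 0.1525 + (0.0154)(0.358)² = 0.1545 kg·m².
ω_f = L_i / I_f = -0.2904 / 0.1545 = -1.880 rad/s.

|ω_f| ≈ 1.88 rad/s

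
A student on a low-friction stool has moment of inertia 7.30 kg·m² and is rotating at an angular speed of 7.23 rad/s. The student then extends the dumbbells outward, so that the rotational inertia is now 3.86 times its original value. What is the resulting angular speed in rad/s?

ω₂ ≈ 1.87 rad/s

With no external torque about the axis, L is conserved: I₁ω₁ = I₂ω₂.
I₂ = 3.86 × 7.30 = 28.18 kg·m².
ω₂ = I₁ω₁ / I₂ = (7.300)(7.23 rad/s) / (28.18) = 1.873 rad/s.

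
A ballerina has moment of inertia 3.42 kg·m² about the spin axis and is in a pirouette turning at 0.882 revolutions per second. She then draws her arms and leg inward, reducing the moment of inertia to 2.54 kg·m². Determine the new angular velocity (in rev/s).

With no external torque about the axis, L is conserved: I₁ω₁ = I₂ω₂.
ω₂ = I₁ω₁ / I₂ = (3.420)(0.882 rev/s) / (2.540) = 1.188 rev/s.

ω₂ ≈ 1.19 rev/s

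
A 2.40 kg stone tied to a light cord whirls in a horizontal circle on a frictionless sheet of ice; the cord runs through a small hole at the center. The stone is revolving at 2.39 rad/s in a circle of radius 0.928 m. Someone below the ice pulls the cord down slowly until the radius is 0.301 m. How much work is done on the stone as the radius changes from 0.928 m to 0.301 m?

The constraining force is radial, so m r² ω about the center is conserved.
ω₂ = ω₁ (r₁/r₂)² = (2.39)(0.928/0.301)² = 22.72 rad/s.
W = ΔKE = ½m(v₂² − v₁²) = 50.21 J.

W ≈ 50.2 J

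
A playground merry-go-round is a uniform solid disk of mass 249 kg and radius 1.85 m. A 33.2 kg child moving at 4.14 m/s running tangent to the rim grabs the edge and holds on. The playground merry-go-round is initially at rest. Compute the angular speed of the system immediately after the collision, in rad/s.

The axle reaction passes through the axle and exerts no torque about it; angular momentum about the axle is conserved through the impact.
I_p = ½(249)(1.85)² = 426.1 kg·m². Taking the sense of the child's angular momentum as positive, L_{child} = m v R = (33.2)(4.14)(1.85) = 254.3 kg·m²/s.
L_i = 0 + 254.3 = 254.3 kg·m²/s.
After sticking, I_f = I_p + m R² = 426.1 + (33.2)(1.85)² = 539.7 kg·m².
ω_f = L_i / I_f = 254.3 / 539.7 = 0.4711 rad/s.

|ω_f| ≈ 0.471 rad/s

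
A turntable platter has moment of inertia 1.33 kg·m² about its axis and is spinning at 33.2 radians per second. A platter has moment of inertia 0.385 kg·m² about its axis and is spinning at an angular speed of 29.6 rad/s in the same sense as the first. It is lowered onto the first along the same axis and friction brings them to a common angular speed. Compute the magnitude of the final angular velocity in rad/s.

|ω_f| ≈ 32.4 rad/s

The coupling torques are internal; angular momentum about the shared axis is conserved.
Taking A's sense as positive: L = (1.330)(33.2) + (0.3850)(29.6) = 55.55 kg·m²·rad/s.
Combined I = 1.330 + 0.3850 = 1.715 kg·m².
ω_f = L / I = 55.55 / 1.715 = 32.39 rad/s.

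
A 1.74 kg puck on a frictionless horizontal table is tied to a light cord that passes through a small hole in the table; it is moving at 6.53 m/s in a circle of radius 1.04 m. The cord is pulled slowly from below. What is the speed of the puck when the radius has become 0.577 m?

v₂ ≈ 11.8 m/s

Central (radial) force ⇒ zero torque about the center ⇒ m v r is constant.
v₂ = v₁ r₁ / r₂ = (6.53)(1.04) / (0.577) = 11.77 m/s.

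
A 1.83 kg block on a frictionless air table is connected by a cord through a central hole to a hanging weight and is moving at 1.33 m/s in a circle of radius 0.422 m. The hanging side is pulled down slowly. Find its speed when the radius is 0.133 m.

v₂ ≈ 4.22 m/s

The only horizontal force on the mass is along the cord (radial), so it exerts no torque about the hole and angular momentum m v r is conserved.
v₂ = v₁ r₁ / r₂ = (1.33)(0.422) / (0.133) = 4.220 m/s.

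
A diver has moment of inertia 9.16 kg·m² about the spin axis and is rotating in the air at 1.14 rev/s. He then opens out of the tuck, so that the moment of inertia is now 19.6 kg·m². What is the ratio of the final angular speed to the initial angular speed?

ω₂/ω₁ ≈ 0.467

With no external torque about the axis, L is conserved: I₁ω₁ = I₂ω₂.
ω₂/ω₁ = I₁/I₂ = 9.160 / 19.60 = 0.4673.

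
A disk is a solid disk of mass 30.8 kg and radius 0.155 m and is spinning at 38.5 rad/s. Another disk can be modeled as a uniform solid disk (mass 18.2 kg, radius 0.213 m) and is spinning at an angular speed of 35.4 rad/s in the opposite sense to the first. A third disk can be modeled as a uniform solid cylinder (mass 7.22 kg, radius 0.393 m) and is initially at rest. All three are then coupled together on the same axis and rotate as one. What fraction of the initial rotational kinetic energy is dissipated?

fraction ≈ 1.00

The coupling torques are internal; angular momentum about the shared axis is conserved.
Moments of inertia: I_A = ½(30.8)(0.155)² = 0.3700 kg·m²; I_B = ½(18.2)(0.213)² = 0.4129 kg·m²; I_C = ½(7.22)(0.393)² = 0.5576 kg·m².
Taking A's sense as positive: L = (0.3700)(38.5) − (0.4129)(35.4) = -0.3707 kg·m²·rad/s.
Combined I = 0.3700 + 0.4129 + 0.5576 = 1.340 kg·m².
ω_f = L / I = -0.3707 / 1.340 = -0.2766 rad/s.
KE_i = ½ΣIω² = 532.9 J; KE_f = ½(1.340)(0.2766)² = 0.05127 J.
Fraction dissipated = (KE_i − KE_f)/KE_i = 0.9999.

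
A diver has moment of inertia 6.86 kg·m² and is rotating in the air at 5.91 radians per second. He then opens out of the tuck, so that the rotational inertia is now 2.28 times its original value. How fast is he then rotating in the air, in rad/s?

Angular momentum about the spin axis is conserved since the torque about it is zero.
I₂ = 2.28 × 6.86 = 15.64 kg·m².
ω₂ = I₁ω₁ / I₂ = (6.860)(5.91 rad/s) / (15.64) = 2.592 rad/s.

ω₂ ≈ 2.59 rad/s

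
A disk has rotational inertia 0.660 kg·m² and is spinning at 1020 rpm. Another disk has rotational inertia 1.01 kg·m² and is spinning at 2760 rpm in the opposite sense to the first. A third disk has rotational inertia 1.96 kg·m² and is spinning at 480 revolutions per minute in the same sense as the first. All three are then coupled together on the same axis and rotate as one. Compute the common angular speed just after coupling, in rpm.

|ω_f| ≈ 323 rpm

The coupling torques are internal; angular momentum about the shared axis is conserved.
Taking A's sense as positive: L = (0.6600)(1020) − (1.010)(2760) + (1.960)(480) = -1174 kg·m²·rpm.
Combined I = 0.6600 + 1.010 + 1.960 = 3.630 kg·m².
ω_f = L / I = -1174 / 3.630 = -323.3 rpm.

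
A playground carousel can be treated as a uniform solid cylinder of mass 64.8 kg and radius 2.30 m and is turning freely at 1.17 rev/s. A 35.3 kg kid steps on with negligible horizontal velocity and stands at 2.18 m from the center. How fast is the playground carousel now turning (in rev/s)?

ω_f ≈ 0.591 rev/s

The added mass arrives with no angular momentum about the center, and any external torque about the center is negligible, so the system's angular momentum is conserved.
I_p = ½(64.8)(2.30)² = 171.4 kg·m².
Added inertia Σmr² = (35.3)(2.18)² = 167.8 kg·m²; I_f = 171.4 + 167.8 = 339.2 kg·m².
ω_f = I_p ω_i / I_f = (171.4)(1.17) / 339.2 = 0.5913 rev/s.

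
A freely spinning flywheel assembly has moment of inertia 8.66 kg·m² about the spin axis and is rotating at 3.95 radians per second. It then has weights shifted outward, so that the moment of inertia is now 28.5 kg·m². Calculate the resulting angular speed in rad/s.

ω₂ ≈ 1.20 rad/s

Angular momentum about the spin axis is conserved since the torque about it is zero.
ω₂ = I₁ω₁ / I₂ = (8.660)(3.95 rad/s) / (28.50) = 1.200 rad/s.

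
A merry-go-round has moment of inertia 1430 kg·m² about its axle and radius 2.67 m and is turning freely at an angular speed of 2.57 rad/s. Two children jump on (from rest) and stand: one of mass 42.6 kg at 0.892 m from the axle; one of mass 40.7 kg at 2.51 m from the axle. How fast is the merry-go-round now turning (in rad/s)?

No external torque acts about the axle; L_before = L_after.
Added inertia Σmr² = (42.6)(0.892)² + (40.7)(2.51)² = 290.3 kg·m²; I_f = 1430 + 290.3 = 1720 kg·m².
ω_f = I_p ω_i / I_f = (1430)(2.57) / 1720 = 2.136 rad/s.

ω_f ≈ 2.14 rad/s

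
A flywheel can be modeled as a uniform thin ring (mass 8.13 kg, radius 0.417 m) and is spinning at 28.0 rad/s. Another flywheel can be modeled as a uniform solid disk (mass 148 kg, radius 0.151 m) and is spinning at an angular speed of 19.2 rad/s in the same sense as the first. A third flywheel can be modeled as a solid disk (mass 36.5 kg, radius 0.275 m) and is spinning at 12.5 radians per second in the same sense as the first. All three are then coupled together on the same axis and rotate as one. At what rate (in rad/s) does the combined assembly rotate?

|ω_f| ≈ 19.9 rad/s

No external torque acts about the common axis, so total angular momentum is conserved.
Moments of inertia: I_A = (8.13)(0.417)² = 1.414 kg·m²; I_B = ½(148)(0.151)² = 1.687 kg·m²; I_C = ½(36.5)(0.275)² = 1.380 kg·m².
Taking A's sense as positive: L = (1.414)(28.0) + (1.687)(19.2) + (1.380)(12.5) = 89.23 kg·m²·rad/s.
Combined I = 1.414 + 1.687 + 1.380 = 4.481 kg·m².
ω_f = L / I = 89.23 / 4.481 = 19.91 rad/s.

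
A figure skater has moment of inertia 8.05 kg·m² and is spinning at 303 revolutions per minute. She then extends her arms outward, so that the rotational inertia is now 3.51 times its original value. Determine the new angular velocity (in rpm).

ω₂ ≈ 86.3 rpm

Angular momentum about the spin axis is conserved since the torque about it is zero.
I₂ = 3.51 × 8.05 = 28.26 kg·m².
ω₂ = I₁ω₁ / I₂ = (8.050)(303 rpm) / (28.26) = 86.32 rpm.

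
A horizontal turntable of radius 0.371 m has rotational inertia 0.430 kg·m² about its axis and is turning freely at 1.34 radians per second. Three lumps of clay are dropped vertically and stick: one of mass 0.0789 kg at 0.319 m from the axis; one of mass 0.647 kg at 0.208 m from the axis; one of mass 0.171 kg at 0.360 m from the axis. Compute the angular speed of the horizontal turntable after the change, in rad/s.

No external torque acts about the axis; L_before = L_after.
Added inertia Σmr² = (0.0789)(0.319)² + (0.647)(0.208)² + (0.171)(0.360)² = 0.05818 kg·m²; I_f = 0.4300 + 0.05818 = 0.4882 kg·m².
ω_f = I_p ω_i / I_f = (0.4300)(1.34) / 0.4882 = 1.180 rad/s.

ω_f ≈ 1.18 rad/s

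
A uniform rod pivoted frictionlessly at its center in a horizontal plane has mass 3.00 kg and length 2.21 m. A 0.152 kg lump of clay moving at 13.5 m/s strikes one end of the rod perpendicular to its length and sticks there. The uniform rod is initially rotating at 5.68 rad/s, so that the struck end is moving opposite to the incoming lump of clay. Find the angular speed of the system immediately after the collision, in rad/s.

|ω_f| ≈ 3.32 rad/s

About the pivot the impulsive forces during the collision are internal, so angular momentum about that axis is conserved.
I_p = (1/12)(3.00)(2.21)² = 1.221 kg·m². Taking the sense of the lump of clay's angular momentum as positive, L_{lump} = m v R = (0.152)(13.5)(2.21/2) = 2.267 kg·m²/s.
L_i = −I_p ω_p + m v R = −(1.221)(5.68) + 2.267 = -4.668 kg·m²/s.
After sticking, I_f = I_p + m R² = 1.221 + (0.152)(2.21/2)² = 1.407 kg·m².
ω_f = L_i / I_f = -4.668 / 1.407 = -3.319 rad/s.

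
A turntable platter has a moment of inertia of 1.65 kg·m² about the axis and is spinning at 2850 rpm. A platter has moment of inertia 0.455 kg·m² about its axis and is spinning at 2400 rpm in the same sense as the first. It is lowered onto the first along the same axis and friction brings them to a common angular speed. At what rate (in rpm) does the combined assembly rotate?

The coupling torques are internal; angular momentum about the shared axis is conserved.
Taking A's sense as positive: L = (1.650)(2850) + (0.4550)(2400) = 5794 kg·m²·rpm.
Combined I = 1.650 + 0.4550 = 2.105 kg·m².
ω_f = L / I = 5794 / 2.105 = 2753 rpm.

|ω_f| ≈ 2750 rpm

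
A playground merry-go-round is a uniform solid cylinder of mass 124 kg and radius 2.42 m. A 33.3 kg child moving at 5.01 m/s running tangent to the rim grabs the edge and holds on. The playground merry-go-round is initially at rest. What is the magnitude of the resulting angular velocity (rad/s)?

The axle reaction passes through the axle and exerts no torque about it; angular momentum about the axle is conserved through the impact.
I_p = ½(124)(2.42)² = 363.1 kg·m². Taking the sense of the child's angular momentum as positive, L_{child} = m v R = (33.3)(5.01)(2.42) = 403.7 kg·m²/s.
L_i = 0 + 403.7 = 403.7 kg·m²/s.
After sticking, I_f = I_p + m R² = 363.1 + (33.3)(2.42)² = 558.1 kg·m².
ω_f = L_i / I_f = 403.7 / 558.1 = 0.7234 rad/s.

|ω_f| ≈ 0.723 rad/s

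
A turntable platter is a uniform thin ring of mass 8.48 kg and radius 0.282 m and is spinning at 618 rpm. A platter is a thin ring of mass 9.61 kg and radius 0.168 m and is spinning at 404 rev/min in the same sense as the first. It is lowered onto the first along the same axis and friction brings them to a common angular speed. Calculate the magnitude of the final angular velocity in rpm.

The coupling torques are internal; angular momentum about the shared axis is conserved.
Moments of inertia: I_A = (8.48)(0.282)² = 0.6744 kg·m²; I_B = (9.61)(0.168)² = 0.2712 kg·m².
Taking A's sense as positive: L = (0.6744)(618) + (0.2712)(404) = 526.3 kg·m²·rpm.
Combined I = 0.6744 + 0.2712 = 0.9456 kg·m².
ω_f = L / I = 526.3 / 0.9456 = 556.6 rpm.

|ω_f| ≈ 557 rpm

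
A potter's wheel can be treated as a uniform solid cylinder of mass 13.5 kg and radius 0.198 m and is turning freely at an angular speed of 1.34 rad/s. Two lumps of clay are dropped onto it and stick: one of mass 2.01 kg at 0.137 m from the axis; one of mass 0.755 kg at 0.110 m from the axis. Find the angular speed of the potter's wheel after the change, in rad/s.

ω_f ≈ 1.14 rad/s

No external torque acts about the axis; L_before = L_after.
I_p = ½(13.5)(0.198)² = 0.2646 kg·m².
Added inertia Σmr² = (2.01)(0.137)² + (0.755)(0.110)² = 0.04686 kg·m²; I_f = 0.2646 + 0.04686 = 0.3115 kg·m².
ω_f = I_p ω_i / I_f = (0.2646)(1.34) / 0.3115 = 1.138 rad/s.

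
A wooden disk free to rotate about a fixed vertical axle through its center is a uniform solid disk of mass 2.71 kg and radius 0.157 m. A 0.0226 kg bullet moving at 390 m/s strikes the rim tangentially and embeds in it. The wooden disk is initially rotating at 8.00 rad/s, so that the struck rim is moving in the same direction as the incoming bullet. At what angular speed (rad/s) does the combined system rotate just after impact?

|ω_f| ≈ 48.6 rad/s

About the axle the impulsive forces during the collision are internal, so angular momentum about that axis is conserved.
I_p = ½(2.71)(0.157)² = 0.03340 kg·m². Taking the sense of the bullet's angular momentum as positive, L_{bullet} = m v R = (0.0226)(390)(0.157) = 1.384 kg·m²/s.
L_i = +I_p ω_p + m v R = +(0.03340)(8.00) + 1.384 = 1.651 kg·m²/s.
After sticking, I_f = I_p + m R² = 0.03340 + (0.0226)(0.157)² = 0.03396 kg·m².
ω_f = L_i / I_f = 1.651 / 0.03396 = 48.62 rad/s.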